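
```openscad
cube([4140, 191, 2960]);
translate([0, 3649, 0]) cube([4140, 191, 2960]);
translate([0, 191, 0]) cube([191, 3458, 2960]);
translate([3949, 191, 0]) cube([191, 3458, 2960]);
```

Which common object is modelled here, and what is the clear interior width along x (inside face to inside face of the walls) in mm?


A house (or room) frame. The interior width is 3758 mm.

Four 2960 mm walls enclosing a rectangle with no floor or roof — a room or house frame. Outside width is 4140 mm and wall thickness is 191 mm, so the interior width is 4140 − 2 × 191 = 3758 mm.


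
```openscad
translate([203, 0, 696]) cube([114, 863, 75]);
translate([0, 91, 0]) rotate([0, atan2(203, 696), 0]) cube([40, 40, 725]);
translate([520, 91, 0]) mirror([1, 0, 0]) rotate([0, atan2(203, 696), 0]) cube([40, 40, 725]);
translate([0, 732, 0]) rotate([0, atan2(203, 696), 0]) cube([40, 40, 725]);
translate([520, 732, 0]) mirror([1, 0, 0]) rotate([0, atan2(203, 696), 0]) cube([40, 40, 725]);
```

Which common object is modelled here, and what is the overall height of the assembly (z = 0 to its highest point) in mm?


A sawhorse. The overall height is 771 mm.

A beam across two mirrored pairs of raked legs — a sawhorse. The beam's underside is at z = 696 (matching the legs' vertical rise in atan2(203, 696)) and the beam is 75 mm tall, so its top is at 696 + 75 = 771 mm. The raked legs top out at the beam's underside, so that is the highest point.


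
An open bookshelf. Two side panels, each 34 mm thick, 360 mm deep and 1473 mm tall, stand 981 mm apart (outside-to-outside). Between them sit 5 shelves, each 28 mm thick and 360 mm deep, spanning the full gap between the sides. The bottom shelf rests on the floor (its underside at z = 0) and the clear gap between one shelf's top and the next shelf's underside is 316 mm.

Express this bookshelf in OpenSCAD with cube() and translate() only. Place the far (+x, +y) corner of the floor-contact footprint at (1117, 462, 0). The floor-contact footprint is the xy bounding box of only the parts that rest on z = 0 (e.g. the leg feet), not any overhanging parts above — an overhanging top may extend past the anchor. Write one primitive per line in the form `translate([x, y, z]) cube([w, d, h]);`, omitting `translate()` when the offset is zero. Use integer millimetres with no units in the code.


translate([136, 102, 0]) cube([34, 360, 1473]);
translate([1083, 102, 0]) cube([34, 360, 1473]);
translate([170, 102, 0]) cube([913, 360, 28]);
translate([170, 102, 344]) cube([913, 360, 28]);
translate([170, 102, 688]) cube([913, 360, 28]);
translate([170, 102, 1032]) cube([913, 360, 28]);
translate([170, 102, 1376]) cube([913, 360, 28]);


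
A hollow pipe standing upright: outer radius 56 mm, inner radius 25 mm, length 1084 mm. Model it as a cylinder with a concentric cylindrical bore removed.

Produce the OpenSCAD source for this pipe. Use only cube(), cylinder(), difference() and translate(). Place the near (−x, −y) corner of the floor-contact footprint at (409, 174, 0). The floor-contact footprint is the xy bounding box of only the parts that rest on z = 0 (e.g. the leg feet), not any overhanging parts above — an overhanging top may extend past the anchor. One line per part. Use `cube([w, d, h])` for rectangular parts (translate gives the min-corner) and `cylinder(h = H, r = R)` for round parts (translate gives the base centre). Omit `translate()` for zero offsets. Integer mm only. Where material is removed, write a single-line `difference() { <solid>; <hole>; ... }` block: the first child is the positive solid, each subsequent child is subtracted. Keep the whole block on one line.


difference() { translate([465, 230, 0]) cylinder(h = 1084, r = 56); translate([465, 230, 0]) cylinder(h = 1084, r = 25); }


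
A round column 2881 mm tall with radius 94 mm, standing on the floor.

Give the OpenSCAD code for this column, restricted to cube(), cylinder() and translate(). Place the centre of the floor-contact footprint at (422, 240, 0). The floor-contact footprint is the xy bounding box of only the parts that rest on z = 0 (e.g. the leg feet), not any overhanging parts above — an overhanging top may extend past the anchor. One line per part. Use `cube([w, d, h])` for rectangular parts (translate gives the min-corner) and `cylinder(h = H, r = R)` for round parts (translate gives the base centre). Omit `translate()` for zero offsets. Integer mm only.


translate([422, 240, 0]) cylinder(h = 2881, r = 94);


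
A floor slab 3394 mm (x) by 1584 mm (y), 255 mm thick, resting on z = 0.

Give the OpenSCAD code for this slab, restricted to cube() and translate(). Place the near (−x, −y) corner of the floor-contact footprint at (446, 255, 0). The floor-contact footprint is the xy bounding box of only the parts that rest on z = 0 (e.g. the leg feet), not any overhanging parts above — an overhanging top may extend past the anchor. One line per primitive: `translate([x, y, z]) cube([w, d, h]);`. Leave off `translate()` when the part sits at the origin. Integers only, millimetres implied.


translate([446, 255, 0]) cube([3394, 1584, 255]);


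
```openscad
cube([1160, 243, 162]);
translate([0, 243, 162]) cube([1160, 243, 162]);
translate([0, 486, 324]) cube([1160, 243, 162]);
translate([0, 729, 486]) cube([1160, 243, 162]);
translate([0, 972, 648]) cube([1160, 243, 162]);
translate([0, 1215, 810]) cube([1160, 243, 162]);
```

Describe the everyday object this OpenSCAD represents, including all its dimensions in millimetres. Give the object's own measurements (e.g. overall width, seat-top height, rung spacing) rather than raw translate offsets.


A straight staircase of 6 solid steps. Each step is 1160 mm wide (x), 243 mm deep (y, the going) and 162 mm tall (the rise). The first step rests on the floor; each subsequent step sits one going further in +y and one rise higher in +z, directly behind and above the previous step with no overlap.


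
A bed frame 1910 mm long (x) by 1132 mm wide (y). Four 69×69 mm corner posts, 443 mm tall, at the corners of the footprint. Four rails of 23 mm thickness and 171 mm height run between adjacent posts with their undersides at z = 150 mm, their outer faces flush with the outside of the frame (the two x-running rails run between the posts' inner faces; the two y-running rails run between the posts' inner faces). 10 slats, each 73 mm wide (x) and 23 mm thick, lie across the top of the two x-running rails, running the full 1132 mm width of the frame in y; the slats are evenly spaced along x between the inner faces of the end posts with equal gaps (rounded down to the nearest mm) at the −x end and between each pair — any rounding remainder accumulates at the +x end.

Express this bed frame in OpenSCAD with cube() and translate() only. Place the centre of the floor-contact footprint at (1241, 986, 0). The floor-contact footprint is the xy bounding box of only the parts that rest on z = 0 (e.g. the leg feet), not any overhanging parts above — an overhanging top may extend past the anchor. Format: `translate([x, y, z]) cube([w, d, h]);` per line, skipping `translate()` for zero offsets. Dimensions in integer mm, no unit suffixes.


translate([286, 420, 0]) cube([69, 69, 443]);
translate([286, 1483, 0]) cube([69, 69, 443]);
translate([2127, 420, 0]) cube([69, 69, 443]);
translate([2127, 1483, 0]) cube([69, 69, 443]);
translate([355, 420, 150]) cube([1772, 23, 171]);
translate([355, 1529, 150]) cube([1772, 23, 171]);
translate([286, 489, 150]) cube([23, 994, 171]);
translate([2173, 489, 150]) cube([23, 994, 171]);
translate([449, 420, 321]) cube([73, 1132, 23]);
translate([616, 420, 321]) cube([73, 1132, 23]);
translate([783, 420, 321]) cube([73, 1132, 23]);
translate([950, 420, 321]) cube([73, 1132, 23]);
translate([1117, 420, 321]) cube([73, 1132, 23]);
translate([1284, 420, 321]) cube([73, 1132, 23]);
translate([1451, 420, 321]) cube([73, 1132, 23]);
translate([1618, 420, 321]) cube([73, 1132, 23]);
translate([1785, 420, 321]) cube([73, 1132, 23]);
translate([1952, 420, 321]) cube([73, 1132, 23]);


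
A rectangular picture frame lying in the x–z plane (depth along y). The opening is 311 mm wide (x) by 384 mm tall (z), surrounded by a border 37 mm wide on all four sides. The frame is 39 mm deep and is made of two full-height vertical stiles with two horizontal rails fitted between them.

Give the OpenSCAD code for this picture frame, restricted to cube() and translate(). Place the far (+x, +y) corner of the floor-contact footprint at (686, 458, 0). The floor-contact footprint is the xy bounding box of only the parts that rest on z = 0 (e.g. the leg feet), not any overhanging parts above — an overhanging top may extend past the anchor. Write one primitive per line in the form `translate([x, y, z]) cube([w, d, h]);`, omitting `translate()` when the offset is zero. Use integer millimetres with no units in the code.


translate([301, 419, 0]) cube([37, 39, 458]);
translate([649, 419, 0]) cube([37, 39, 458]);
translate([338, 419, 0]) cube([311, 39, 37]);
translate([338, 419, 421]) cube([311, 39, 37]);


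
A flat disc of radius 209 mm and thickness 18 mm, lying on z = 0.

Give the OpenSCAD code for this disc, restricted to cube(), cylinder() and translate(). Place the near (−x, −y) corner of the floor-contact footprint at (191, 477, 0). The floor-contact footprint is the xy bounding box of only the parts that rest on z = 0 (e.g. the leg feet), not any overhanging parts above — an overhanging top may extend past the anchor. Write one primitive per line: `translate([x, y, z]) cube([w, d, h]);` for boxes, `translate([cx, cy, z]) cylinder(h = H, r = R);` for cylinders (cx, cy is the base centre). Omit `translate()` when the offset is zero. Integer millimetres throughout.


translate([400, 686, 0]) cylinder(h = 18, r = 209);


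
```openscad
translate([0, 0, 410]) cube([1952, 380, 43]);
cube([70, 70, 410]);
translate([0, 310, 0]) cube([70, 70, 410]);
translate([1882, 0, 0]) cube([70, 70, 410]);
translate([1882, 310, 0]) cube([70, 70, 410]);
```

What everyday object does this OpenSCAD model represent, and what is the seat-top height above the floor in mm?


A bench. The seat-top height is 453 mm.

A long slab on four corner posts — a bench. The slab sits at z = 410 with thickness 43, so the top is 410 + 43 = 453 mm.


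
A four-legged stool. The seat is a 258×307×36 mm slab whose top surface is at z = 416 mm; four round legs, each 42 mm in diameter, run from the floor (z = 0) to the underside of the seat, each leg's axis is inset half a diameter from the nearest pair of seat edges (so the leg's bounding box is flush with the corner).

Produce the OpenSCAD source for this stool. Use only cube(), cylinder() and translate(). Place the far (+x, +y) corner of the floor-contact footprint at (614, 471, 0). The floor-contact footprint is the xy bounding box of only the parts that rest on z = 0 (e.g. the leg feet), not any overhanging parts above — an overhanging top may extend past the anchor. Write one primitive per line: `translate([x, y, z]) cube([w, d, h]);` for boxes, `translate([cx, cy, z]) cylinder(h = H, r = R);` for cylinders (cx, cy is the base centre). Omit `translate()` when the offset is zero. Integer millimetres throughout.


translate([356, 164, 380]) cube([258, 307, 36]);
translate([377, 185, 0]) cylinder(h = 380, r = 21);
translate([593, 185, 0]) cylinder(h = 380, r = 21);
translate([377, 450, 0]) cylinder(h = 380, r = 21);
translate([593, 450, 0]) cylinder(h = 380, r = 21);


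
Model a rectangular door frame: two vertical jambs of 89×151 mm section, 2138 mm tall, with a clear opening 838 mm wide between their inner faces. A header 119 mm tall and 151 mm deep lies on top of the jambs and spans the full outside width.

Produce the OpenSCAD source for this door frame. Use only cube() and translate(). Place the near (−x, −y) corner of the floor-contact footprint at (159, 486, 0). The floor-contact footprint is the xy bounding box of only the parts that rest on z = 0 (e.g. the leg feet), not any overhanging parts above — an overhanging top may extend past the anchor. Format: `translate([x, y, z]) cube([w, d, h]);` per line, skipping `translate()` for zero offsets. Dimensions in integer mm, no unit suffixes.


translate([159, 486, 0]) cube([89, 151, 2138]);
translate([1086, 486, 0]) cube([89, 151, 2138]);
translate([159, 486, 2138]) cube([1016, 151, 119]);


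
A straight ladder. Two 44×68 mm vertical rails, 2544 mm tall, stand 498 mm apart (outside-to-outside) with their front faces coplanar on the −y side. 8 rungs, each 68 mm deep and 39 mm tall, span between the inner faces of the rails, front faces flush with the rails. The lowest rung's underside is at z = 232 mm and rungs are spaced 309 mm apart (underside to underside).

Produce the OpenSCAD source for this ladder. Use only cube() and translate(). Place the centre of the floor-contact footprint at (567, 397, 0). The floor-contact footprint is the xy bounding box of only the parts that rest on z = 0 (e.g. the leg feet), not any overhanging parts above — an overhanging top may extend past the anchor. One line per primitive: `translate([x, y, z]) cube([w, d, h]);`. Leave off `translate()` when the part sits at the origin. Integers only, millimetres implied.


// rung span = 498 - 2*44 = 410
// rung[k] z = 232 + k*309
translate([318, 363, 0]) cube([44, 68, 2544]);
translate([772, 363, 0]) cube([44, 68, 2544]);
translate([362, 363, 232]) cube([410, 68, 39]);
translate([362, 363, 541]) cube([410, 68, 39]);
translate([362, 363, 850]) cube([410, 68, 39]);
translate([362, 363, 1159]) cube([410, 68, 39]);
translate([362, 363, 1468]) cube([410, 68, 39]);
translate([362, 363, 1777]) cube([410, 68, 39]);
translate([362, 363, 2086]) cube([410, 68, 39]);
translate([362, 363, 2395]) cube([410, 68, 39]);


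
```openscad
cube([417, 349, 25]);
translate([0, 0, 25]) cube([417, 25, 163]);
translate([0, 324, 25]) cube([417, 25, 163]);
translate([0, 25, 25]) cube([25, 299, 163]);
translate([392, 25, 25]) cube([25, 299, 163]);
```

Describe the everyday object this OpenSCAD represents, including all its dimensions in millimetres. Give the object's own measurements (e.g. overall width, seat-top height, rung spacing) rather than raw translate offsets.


An open-topped rectangular box: outside dimensions 417×349×188 mm, with a uniform wall and base thickness of 25 mm. The base is a full 417×349 slab on the floor; four walls sit on top of the base. The front and back walls (the −y and +y sides) span the full width; the two side walls fit between them.


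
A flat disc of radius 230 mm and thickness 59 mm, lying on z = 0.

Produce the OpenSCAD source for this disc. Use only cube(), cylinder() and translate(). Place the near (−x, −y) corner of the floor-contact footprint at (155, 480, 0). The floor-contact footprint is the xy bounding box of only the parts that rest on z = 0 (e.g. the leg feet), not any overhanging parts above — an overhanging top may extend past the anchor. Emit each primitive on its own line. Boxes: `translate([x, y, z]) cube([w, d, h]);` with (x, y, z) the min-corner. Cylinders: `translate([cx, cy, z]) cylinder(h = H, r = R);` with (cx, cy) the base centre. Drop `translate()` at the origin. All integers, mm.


translate([385, 710, 0]) cylinder(h = 59, r = 230);


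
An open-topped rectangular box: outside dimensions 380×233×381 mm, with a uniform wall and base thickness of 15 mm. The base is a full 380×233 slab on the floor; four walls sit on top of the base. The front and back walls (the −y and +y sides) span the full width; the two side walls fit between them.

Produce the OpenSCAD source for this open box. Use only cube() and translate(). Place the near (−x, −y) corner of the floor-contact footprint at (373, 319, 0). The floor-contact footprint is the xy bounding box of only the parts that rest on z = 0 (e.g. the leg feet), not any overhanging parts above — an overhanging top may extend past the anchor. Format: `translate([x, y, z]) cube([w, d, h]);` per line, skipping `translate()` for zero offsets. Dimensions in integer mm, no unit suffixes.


translate([373, 319, 0]) cube([380, 233, 15]);
translate([373, 319, 15]) cube([380, 15, 366]);
translate([373, 537, 15]) cube([380, 15, 366]);
translate([373, 334, 15]) cube([15, 203, 366]);
translate([738, 334, 15]) cube([15, 203, 366]);


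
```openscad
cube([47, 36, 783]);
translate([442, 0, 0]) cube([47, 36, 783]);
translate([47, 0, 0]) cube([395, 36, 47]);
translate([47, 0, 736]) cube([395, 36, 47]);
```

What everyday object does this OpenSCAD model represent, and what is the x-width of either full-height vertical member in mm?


A picture frame. The border width is 47 mm.

Four thin pieces enclosing a rectangular opening — a picture frame. The two full-height stiles are 783 mm tall; the top rail sits at z = 736 and is 47 mm tall, so the border above the opening is 783 − 736 = 47 mm, matching the stile x-width.


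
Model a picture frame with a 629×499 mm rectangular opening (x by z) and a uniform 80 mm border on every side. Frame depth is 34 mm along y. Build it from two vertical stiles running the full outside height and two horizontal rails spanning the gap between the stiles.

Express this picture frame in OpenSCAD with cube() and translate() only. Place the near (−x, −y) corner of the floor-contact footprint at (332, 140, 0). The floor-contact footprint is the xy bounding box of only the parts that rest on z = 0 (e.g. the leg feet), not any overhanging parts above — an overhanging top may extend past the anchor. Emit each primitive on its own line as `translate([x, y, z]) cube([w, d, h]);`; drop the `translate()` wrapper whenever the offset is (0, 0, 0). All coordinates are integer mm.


translate([332, 140, 0]) cube([80, 34, 659]);
translate([1041, 140, 0]) cube([80, 34, 659]);
translate([412, 140, 0]) cube([629, 34, 80]);
translate([412, 140, 579]) cube([629, 34, 80]);


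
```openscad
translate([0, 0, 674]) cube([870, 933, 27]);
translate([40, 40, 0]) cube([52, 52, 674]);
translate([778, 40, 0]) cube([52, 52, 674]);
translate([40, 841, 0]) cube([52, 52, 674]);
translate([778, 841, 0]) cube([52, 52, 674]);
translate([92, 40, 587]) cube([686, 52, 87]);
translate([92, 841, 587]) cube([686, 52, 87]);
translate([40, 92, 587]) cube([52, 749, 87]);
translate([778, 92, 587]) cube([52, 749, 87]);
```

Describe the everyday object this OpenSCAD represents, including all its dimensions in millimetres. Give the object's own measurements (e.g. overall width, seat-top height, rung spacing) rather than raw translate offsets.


A table: top 870 mm (x) × 933 mm (y), 27 mm thick, upper face at z = 701 mm, on four 52×52 mm square legs, each inset 40 mm from the nearest pair of top edges from z = 0 to the bottom of the top. Four apron rails, 52 mm thick and 87 mm tall, run between adjacent legs with their top edges flush with the underside of the top and their outer faces flush with the legs' outer faces.


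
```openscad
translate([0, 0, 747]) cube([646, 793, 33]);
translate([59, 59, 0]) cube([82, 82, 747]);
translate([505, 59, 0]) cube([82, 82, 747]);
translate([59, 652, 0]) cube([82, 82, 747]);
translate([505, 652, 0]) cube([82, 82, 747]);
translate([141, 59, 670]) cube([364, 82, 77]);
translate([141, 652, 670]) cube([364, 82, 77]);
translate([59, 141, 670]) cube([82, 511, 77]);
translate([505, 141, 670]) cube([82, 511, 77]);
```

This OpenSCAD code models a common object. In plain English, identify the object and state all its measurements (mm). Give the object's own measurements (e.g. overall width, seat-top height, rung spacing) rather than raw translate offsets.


A table: top 646 mm (x) × 793 mm (y), 33 mm thick, upper face at z = 780 mm, on four 82×82 mm square legs, each inset 59 mm from the nearest pair of top edges from z = 0 to the bottom of the top. Four apron rails, 82 mm thick and 77 mm tall, run between adjacent legs with their top edges flush with the underside of the top and their outer faces flush with the legs' outer faces.


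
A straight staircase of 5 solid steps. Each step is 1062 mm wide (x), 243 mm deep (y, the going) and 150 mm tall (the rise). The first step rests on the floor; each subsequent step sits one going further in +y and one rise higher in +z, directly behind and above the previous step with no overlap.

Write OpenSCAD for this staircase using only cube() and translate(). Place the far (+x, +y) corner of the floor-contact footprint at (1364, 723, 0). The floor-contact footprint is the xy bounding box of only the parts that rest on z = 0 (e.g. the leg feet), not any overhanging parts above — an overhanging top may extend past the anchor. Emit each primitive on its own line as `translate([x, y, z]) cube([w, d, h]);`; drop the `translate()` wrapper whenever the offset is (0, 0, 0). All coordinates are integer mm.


translate([302, 480, 0]) cube([1062, 243, 150]);
translate([302, 723, 150]) cube([1062, 243, 150]);
translate([302, 966, 300]) cube([1062, 243, 150]);
translate([302, 1209, 450]) cube([1062, 243, 150]);
translate([302, 1452, 600]) cube([1062, 243, 150]);


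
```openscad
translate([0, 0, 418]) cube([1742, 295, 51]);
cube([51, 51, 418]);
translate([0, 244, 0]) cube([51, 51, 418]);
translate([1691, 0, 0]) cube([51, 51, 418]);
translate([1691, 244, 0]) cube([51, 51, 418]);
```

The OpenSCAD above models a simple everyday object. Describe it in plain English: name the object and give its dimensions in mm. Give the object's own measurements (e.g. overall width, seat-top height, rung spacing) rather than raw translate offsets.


A long wooden bench with a 1742 mm (x) × 295 mm (y) seat, 51 mm thick, its top surface 469 mm above the floor. Four 51 mm square legs at the seat corners, flush with the edges, run from z = 0 to the seat underside.


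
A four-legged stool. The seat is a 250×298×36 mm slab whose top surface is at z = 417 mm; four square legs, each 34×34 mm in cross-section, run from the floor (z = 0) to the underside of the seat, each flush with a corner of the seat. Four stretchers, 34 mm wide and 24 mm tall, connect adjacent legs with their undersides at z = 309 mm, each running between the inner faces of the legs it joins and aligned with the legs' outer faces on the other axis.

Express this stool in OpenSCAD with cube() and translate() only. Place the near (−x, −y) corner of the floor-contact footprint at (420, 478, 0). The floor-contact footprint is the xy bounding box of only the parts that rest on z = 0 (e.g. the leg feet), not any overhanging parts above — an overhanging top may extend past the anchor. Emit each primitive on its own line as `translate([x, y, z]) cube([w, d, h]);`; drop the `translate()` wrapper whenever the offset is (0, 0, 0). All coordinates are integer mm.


translate([420, 478, 381]) cube([250, 298, 36]);
translate([420, 478, 0]) cube([34, 34, 381]);
translate([636, 478, 0]) cube([34, 34, 381]);
translate([420, 742, 0]) cube([34, 34, 381]);
translate([636, 742, 0]) cube([34, 34, 381]);
translate([454, 478, 309]) cube([182, 34, 24]);
translate([454, 742, 309]) cube([182, 34, 24]);
translate([420, 512, 309]) cube([34, 230, 24]);
translate([636, 512, 309]) cube([34, 230, 24]);


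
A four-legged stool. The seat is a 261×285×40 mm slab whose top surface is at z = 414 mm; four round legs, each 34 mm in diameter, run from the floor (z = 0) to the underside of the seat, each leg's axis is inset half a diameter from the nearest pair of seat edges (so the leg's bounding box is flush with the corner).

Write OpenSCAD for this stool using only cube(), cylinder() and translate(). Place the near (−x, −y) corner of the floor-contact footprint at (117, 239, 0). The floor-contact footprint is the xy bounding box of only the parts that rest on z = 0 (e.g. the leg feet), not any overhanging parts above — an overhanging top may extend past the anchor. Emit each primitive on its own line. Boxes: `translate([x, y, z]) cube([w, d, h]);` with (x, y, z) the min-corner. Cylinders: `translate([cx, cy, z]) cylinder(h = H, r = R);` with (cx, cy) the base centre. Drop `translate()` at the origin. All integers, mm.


// leg_h = 414 - 40 = 374
translate([117, 239, 374]) cube([261, 285, 40]);
translate([134, 256, 0]) cylinder(h = 374, r = 17);
translate([361, 256, 0]) cylinder(h = 374, r = 17);
translate([134, 507, 0]) cylinder(h = 374, r = 17);
translate([361, 507, 0]) cylinder(h = 374, r = 17);


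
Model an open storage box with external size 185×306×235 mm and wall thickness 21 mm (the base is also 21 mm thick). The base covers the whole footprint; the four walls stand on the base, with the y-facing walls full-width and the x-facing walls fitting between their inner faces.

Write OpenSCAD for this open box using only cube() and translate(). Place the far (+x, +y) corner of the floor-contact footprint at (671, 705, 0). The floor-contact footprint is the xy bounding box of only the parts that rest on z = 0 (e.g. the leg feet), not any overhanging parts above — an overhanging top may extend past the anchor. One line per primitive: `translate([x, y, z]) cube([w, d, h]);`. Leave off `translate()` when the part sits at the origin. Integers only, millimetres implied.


translate([486, 399, 0]) cube([185, 306, 21]);
translate([486, 399, 21]) cube([185, 21, 214]);
translate([486, 684, 21]) cube([185, 21, 214]);
translate([486, 420, 21]) cube([21, 264, 214]);
translate([650, 420, 21]) cube([21, 264, 214]);


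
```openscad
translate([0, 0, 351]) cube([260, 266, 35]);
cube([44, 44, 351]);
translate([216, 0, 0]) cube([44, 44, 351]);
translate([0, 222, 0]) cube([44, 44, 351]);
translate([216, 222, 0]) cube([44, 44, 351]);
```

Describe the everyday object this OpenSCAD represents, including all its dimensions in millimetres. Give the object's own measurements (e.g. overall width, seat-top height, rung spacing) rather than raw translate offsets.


A simple wooden stool: a rectangular seat 260 mm (x) by 266 mm (y), 35 mm thick, top face at z = 386 mm, on four square legs, each 44×44 mm in cross-section. The legs rest on z = 0, each flush with a corner of the seat.


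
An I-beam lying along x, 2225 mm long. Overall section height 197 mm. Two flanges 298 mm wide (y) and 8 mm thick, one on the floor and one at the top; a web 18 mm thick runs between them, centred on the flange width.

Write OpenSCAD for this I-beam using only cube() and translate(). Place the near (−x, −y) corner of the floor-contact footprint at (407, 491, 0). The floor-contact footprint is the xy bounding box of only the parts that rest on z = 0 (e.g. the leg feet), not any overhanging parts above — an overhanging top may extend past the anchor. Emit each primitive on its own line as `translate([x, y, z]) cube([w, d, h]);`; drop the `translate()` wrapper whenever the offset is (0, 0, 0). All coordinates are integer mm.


translate([407, 491, 0]) cube([2225, 298, 8]);
translate([407, 631, 8]) cube([2225, 18, 181]);
translate([407, 491, 189]) cube([2225, 298, 8]);


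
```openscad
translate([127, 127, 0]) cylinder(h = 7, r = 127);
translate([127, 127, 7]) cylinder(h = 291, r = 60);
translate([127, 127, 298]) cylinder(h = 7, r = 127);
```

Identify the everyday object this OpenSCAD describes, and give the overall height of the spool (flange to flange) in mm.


A spool. The overall height is 305 mm.

Three coaxial cylinders, large–small–large — a spool. Two 7 mm flanges and a 291 mm core give 7 + 291 + 7 = 305 mm.


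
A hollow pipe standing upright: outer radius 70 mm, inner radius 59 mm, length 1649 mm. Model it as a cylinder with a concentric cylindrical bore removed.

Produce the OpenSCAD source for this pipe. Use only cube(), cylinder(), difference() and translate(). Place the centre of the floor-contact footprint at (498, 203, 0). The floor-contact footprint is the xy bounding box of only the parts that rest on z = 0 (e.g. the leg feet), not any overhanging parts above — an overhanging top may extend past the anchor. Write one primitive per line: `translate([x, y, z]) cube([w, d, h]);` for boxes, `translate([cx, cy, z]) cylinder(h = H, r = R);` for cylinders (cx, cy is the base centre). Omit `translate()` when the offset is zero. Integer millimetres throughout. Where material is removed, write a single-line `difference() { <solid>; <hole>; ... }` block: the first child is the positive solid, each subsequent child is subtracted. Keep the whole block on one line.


difference() { translate([498, 203, 0]) cylinder(h = 1649, r = 70); translate([498, 203, 0]) cylinder(h = 1649, r = 59); }


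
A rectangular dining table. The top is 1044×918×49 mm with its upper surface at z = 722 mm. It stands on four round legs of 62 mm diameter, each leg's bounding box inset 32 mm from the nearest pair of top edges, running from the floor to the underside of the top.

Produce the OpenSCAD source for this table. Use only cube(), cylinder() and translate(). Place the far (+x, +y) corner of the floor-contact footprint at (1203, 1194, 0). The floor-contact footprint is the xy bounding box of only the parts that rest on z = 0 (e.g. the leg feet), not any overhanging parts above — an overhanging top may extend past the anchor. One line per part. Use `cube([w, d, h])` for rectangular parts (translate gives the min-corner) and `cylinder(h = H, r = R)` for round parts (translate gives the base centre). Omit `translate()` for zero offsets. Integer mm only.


translate([191, 308, 673]) cube([1044, 918, 49]);
translate([254, 371, 0]) cylinder(h = 673, r = 31);
translate([1172, 371, 0]) cylinder(h = 673, r = 31);
translate([254, 1163, 0]) cylinder(h = 673, r = 31);
translate([1172, 1163, 0]) cylinder(h = 673, r = 31);


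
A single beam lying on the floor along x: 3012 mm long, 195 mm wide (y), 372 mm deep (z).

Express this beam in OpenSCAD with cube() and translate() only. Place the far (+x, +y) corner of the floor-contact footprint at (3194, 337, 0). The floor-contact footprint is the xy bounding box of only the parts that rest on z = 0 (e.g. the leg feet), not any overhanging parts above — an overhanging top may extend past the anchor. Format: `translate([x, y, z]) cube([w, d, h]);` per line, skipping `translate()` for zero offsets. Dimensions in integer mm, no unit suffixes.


translate([182, 142, 0]) cube([3012, 195, 372]);


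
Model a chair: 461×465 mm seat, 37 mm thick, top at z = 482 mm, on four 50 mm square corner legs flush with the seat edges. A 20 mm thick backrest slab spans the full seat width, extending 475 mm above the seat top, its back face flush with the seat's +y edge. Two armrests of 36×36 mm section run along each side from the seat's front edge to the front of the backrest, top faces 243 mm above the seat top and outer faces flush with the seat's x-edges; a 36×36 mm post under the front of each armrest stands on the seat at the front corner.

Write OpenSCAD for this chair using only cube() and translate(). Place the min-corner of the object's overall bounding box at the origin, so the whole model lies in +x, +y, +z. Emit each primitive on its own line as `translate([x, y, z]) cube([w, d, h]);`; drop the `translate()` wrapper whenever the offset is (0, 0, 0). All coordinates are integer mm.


// leg_h = 482 - 37 = 445
// arm post h = 243 - 36 = 207
translate([0, 0, 445]) cube([461, 465, 37]);
cube([50, 50, 445]);
translate([411, 0, 0]) cube([50, 50, 445]);
translate([0, 415, 0]) cube([50, 50, 445]);
translate([411, 415, 0]) cube([50, 50, 445]);
translate([0, 445, 482]) cube([461, 20, 475]);
translate([0, 0, 689]) cube([36, 445, 36]);
translate([425, 0, 689]) cube([36, 445, 36]);
translate([0, 0, 482]) cube([36, 36, 207]);
translate([425, 0, 482]) cube([36, 36, 207]);


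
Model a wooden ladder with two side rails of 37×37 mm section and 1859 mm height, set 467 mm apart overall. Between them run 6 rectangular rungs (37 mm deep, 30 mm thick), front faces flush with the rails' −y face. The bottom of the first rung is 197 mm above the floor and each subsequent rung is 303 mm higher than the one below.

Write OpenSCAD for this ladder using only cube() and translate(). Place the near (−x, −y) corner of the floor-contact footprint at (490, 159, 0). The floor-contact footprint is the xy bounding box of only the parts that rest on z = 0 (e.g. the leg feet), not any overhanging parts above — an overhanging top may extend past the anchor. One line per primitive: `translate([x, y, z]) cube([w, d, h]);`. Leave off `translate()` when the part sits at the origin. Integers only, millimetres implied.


translate([490, 159, 0]) cube([37, 37, 1859]);
translate([920, 159, 0]) cube([37, 37, 1859]);
translate([527, 159, 197]) cube([393, 37, 30]);
translate([527, 159, 500]) cube([393, 37, 30]);
translate([527, 159, 803]) cube([393, 37, 30]);
translate([527, 159, 1106]) cube([393, 37, 30]);
translate([527, 159, 1409]) cube([393, 37, 30]);
translate([527, 159, 1712]) cube([393, 37, 30]);


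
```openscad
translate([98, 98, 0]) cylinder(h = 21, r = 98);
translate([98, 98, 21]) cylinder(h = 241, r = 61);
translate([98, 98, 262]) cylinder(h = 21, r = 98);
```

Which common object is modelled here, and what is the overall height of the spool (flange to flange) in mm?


A spool. The overall height is 283 mm.

Three coaxial cylinders, large–small–large — a spool. Two 21 mm flanges and a 241 mm core give 21 + 241 + 21 = 283 mm.


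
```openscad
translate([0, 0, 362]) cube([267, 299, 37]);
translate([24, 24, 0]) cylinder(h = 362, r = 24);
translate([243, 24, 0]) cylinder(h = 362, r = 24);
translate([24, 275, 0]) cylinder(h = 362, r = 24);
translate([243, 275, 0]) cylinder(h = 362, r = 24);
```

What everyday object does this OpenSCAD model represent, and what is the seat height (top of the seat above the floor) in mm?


A stool. The seat height is 399 mm.

A 267×299×37 slab at z = 362 on four corner cylinders — a stool. The seat top is 362 + 37 = 399 mm.


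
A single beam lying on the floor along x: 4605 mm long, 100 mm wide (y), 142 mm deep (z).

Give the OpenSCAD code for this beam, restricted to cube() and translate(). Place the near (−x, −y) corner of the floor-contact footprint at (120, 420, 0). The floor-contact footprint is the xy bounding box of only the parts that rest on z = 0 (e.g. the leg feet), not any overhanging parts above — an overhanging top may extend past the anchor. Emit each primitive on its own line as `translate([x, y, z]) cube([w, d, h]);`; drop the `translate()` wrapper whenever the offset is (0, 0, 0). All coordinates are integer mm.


translate([120, 420, 0]) cube([4605, 100, 142]);


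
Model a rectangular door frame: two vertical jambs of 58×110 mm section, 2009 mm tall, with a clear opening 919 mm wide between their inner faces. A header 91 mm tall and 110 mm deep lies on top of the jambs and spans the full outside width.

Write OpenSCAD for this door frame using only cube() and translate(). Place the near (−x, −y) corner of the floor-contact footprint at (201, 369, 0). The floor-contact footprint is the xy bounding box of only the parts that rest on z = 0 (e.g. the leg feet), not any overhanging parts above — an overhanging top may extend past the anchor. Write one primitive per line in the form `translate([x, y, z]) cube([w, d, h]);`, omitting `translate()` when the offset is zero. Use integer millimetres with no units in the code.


translate([201, 369, 0]) cube([58, 110, 2009]);
translate([1178, 369, 0]) cube([58, 110, 2009]);
translate([201, 369, 2009]) cube([1035, 110, 91]);


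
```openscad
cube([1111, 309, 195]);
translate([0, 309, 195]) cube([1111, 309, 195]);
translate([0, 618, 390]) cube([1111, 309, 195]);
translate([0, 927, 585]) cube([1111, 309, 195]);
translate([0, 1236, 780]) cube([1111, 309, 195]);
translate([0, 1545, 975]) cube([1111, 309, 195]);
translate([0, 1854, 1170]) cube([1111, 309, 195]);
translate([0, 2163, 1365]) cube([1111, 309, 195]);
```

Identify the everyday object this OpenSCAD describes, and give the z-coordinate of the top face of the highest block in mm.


A staircase. The total rise is 1560 mm.

8 identical blocks, each offset up and back from the previous — a staircase. Each step is 195 mm tall and there are 8 of them, so the total rise is 8 × 195 = 1560 mm.


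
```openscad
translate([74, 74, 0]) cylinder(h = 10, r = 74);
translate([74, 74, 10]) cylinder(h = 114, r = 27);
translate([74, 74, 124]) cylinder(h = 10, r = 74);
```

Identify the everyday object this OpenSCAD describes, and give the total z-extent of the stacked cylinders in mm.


A spool. The overall height is 134 mm.

Three coaxial cylinders, large–small–large — a spool. Two 10 mm flanges and a 114 mm core give 10 + 114 + 10 = 134 mm.


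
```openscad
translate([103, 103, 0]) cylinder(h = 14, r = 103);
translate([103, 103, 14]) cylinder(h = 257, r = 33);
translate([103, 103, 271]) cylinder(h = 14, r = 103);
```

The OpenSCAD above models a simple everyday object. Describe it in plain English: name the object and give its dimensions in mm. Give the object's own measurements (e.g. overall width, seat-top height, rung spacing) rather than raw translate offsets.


A spool: two coaxial disc flanges of radius 103 mm and thickness 14 mm, joined by a core cylinder of radius 33 mm and height 257 mm. The lower flange rests on z = 0 and the three cylinders share a vertical axis.


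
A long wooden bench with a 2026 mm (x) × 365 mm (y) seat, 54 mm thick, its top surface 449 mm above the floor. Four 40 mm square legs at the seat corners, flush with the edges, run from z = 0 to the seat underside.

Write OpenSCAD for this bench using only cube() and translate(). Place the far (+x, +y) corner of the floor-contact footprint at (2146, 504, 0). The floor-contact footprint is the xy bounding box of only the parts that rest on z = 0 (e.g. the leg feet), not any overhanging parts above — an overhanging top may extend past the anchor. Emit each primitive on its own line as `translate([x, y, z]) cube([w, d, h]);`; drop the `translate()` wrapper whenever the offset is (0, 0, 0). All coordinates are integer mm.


translate([120, 139, 395]) cube([2026, 365, 54]);
translate([120, 139, 0]) cube([40, 40, 395]);
translate([120, 464, 0]) cube([40, 40, 395]);
translate([2106, 139, 0]) cube([40, 40, 395]);
translate([2106, 464, 0]) cube([40, 40, 395]);


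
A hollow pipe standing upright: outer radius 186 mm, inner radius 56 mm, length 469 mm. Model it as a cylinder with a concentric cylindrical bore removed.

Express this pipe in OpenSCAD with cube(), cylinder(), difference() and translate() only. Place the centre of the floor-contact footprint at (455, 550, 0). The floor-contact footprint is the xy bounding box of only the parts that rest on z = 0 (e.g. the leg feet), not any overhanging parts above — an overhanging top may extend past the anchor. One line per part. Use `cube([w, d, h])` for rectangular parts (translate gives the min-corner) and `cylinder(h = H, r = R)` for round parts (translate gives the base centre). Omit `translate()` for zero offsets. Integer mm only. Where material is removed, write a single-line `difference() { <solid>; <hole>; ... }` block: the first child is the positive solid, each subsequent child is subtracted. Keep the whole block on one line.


difference() { translate([455, 550, 0]) cylinder(h = 469, r = 186); translate([455, 550, 0]) cylinder(h = 469, r = 56); }


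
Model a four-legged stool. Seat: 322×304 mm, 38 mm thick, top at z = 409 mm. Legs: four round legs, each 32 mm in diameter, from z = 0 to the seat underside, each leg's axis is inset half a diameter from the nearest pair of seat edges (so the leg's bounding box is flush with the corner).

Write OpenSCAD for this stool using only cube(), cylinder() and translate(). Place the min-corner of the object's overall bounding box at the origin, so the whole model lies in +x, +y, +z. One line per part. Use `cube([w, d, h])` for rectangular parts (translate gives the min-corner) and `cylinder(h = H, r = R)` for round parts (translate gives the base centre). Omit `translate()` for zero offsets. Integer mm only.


translate([0, 0, 371]) cube([322, 304, 38]);
translate([16, 16, 0]) cylinder(h = 371, r = 16);
translate([306, 16, 0]) cylinder(h = 371, r = 16);
translate([16, 288, 0]) cylinder(h = 371, r = 16);
translate([306, 288, 0]) cylinder(h = 371, r = 16);
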